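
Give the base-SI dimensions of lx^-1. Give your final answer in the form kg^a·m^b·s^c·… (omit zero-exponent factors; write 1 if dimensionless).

lx = m⁻²·cd.
So lx⁻¹ = m²·cd⁻¹.

m²·cd⁻¹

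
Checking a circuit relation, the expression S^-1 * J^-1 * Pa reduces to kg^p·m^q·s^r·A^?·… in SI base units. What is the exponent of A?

S = kg⁻¹·m⁻²·s³·A².
So S⁻¹ = kg·m²·s⁻³·A⁻².
J = kg·m²·s⁻².
So J⁻¹ = kg⁻¹·m⁻²·s².
Pa = kg·m⁻¹·s⁻².
Combining: S⁻¹·J⁻¹·Pa = (kg·m²·s⁻³·A⁻²) · (kg⁻¹·m⁻²·s²) · (kg·m⁻¹·s⁻²) = kg·m⁻¹·s⁻³·A⁻².
The exponent of A is -2.

-2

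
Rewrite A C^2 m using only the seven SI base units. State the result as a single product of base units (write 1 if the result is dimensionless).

C = s·A.
So C² = s²·A².
Combining: A·C²·m = A · (s²·A²) · m = m·s²·A³.

m·s²·A³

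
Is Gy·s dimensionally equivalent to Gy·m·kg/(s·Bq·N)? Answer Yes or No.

No

Left side:
  Gy = J/kg (absorbed dose = energy per mass),
      = m²·s⁻².
  Combining: Gy·s = (m²·s⁻²) · s = m²·s⁻¹.
Right side:
  Gy = m²·s⁻².
  Bq = s⁻¹.
  So Bq⁻¹ = s.
  N = kg·m·s⁻².
  So N⁻¹ = kg⁻¹·m⁻¹·s².
  Combining: Gy·s⁻¹·m·Bq⁻¹·N⁻¹·kg = (m²·s⁻²) · s⁻¹ · m · s · (kg⁻¹·m⁻¹·s²) · kg = m².
Left is m²·s⁻¹; right is m² — different.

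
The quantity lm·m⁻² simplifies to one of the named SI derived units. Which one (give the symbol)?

lm = cd.
Combining: lm·m⁻² = cd · m⁻² = m⁻²·cd.
m⁻²·cd is the base-SI form of the lux.

lx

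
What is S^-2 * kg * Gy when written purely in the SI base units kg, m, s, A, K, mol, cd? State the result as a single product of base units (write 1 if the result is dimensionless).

kg³·m⁶·s⁻⁸·A⁻⁴

S = 1/Ω (conductance is reciprocal resistance),
    = kg⁻¹·m⁻²·s³·A².
So S⁻² = kg²·m⁴·s⁻⁶·A⁻⁴.
Gy = J/kg (absorbed dose = energy per mass),
    = m²·s⁻².
Combining: S⁻²·kg·Gy = (kg²·m⁴·s⁻⁶·A⁻⁴) · kg · (m²·s⁻²) = kg³·m⁶·s⁻⁸·A⁻⁴.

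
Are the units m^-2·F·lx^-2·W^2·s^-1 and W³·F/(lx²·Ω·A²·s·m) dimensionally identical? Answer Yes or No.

No

Left side:
  F = kg⁻¹·m⁻²·s⁴·A².
  lx = m⁻²·cd.
  So lx⁻² = m⁴·cd⁻².
  W = kg·m²·s⁻³.
  So W² = kg²·m⁴·s⁻⁶.
  Combining: m⁻²·F·lx⁻²·W²·s⁻¹ = m⁻² · (kg⁻¹·m⁻²·s⁴·A²) · (m⁴·cd⁻²) · (kg²·m⁴·s⁻⁶) · s⁻¹ = kg·m⁴·s⁻³·A²·cd⁻².
Right side:
  lx = lm/m² (illuminance = luminous flux per area),
      = m⁻²·cd.
  So lx⁻² = m⁴·cd⁻².
  Ω = V/A (resistance = voltage per current),
      = kg·m²·s⁻³·A⁻².
  So Ω⁻¹ = kg⁻¹·m⁻²·s³·A².
  W = J/s (power = energy per time),
      = kg·m²·s⁻³.
  So W³ = kg³·m⁶·s⁻⁹.
  F = C/V (capacitance = charge per voltage),
      = A·s/(kg·m²·s⁻³·A⁻¹) (substituting C and V),
      = kg⁻¹·m⁻²·s⁴·A².
  Combining: lx⁻²·Ω⁻¹·W³·F·A⁻²·s⁻¹·m⁻¹ = (m⁴·cd⁻²) · (kg⁻¹·m⁻²·s³·A²) · (kg³·m⁶·s⁻⁹) · (kg⁻¹·m⁻²·s⁴·A²) · A⁻² · s⁻¹ · m⁻¹ = kg·m⁵·s⁻³·A²·cd⁻².
Left is kg·m⁴·s⁻³·A²·cd⁻²; right is kg·m⁵·s⁻³·A²·cd⁻² — different.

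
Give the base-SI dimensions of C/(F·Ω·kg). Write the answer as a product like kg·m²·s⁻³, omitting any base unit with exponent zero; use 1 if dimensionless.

C = A·s = s·A (charge = current × time).
F = C/V (capacitance = charge per voltage),
    = A·s/(kg·m²·s⁻³·A⁻¹) (substituting C and V),
    = kg⁻¹·m⁻²·s⁴·A².
So F⁻¹ = kg·m²·s⁻⁴·A⁻².
Ω = V/A (resistance = voltage per current),
    = kg·m²·s⁻³·A⁻².
So Ω⁻¹ = kg⁻¹·m⁻²·s³·A².
Combining: C·F⁻¹·Ω⁻¹·kg⁻¹ = (s·A) · (kg·m²·s⁻⁴·A⁻²) · (kg⁻¹·m⁻²·s³·A²) · kg⁻¹ = kg⁻¹·A.

kg⁻¹·A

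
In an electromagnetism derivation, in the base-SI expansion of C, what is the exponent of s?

1

C = A·s = s·A (charge = current × time).
The exponent of s is 1.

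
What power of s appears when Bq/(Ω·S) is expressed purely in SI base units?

Ω = V/A (resistance = voltage per current),
    = kg·m²·s⁻³·A⁻².
So Ω⁻¹ = kg⁻¹·m⁻²·s³·A².
Bq = 1/s = s⁻¹ (activity is decays per second).
S = 1/Ω (conductance is reciprocal resistance),
    = kg⁻¹·m⁻²·s³·A².
So S⁻¹ = kg·m²·s⁻³·A⁻².
Combining: Ω⁻¹·Bq·S⁻¹ = (kg⁻¹·m⁻²·s³·A²) · s⁻¹ · (kg·m²·s⁻³·A⁻²) = s⁻¹.
The exponent of s is -1.

-1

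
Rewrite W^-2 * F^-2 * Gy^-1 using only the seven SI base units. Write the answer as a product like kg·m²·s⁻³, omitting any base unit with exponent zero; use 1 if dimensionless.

W = kg·m²·s⁻³.
So W⁻² = kg⁻²·m⁻⁴·s⁶.
F = kg⁻¹·m⁻²·s⁴·A².
So F⁻² = kg²·m⁴·s⁻⁸·A⁻⁴.
Gy = m²·s⁻².
So Gy⁻¹ = m⁻²·s².
Combining: W⁻²·F⁻²·Gy⁻¹ = (kg⁻²·m⁻⁴·s⁶) · (kg²·m⁴·s⁻⁸·A⁻⁴) · (m⁻²·s²) = m⁻²·A⁻⁴.

m⁻²·A⁻⁴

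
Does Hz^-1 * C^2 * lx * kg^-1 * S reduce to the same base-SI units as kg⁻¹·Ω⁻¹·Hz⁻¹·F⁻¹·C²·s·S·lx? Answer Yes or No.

Yes

Left side:
  Hz = 1/s = s⁻¹ (frequency is cycles per second).
  So Hz⁻¹ = s.
  C = A·s = s·A (charge = current × time).
  So C² = s²·A².
  lx = lm/m² (illuminance = luminous flux per area),
      = m⁻²·cd.
  S = 1/Ω (conductance is reciprocal resistance),
      = kg⁻¹·m⁻²·s³·A².
  Combining: Hz⁻¹·C²·lx·kg⁻¹·S = s · (s²·A²) · (m⁻²·cd) · kg⁻¹ · (kg⁻¹·m⁻²·s³·A²) = kg⁻²·m⁻⁴·s⁶·A⁴·cd.
Right side:
  Ω = V/A (resistance = voltage per current),
      = kg·m²·s⁻³·A⁻².
  So Ω⁻¹ = kg⁻¹·m⁻²·s³·A².
  Hz = 1/s = s⁻¹ (frequency is cycles per second).
  So Hz⁻¹ = s.
  F = C/V (capacitance = charge per voltage),
      = A·s/(kg·m²·s⁻³·A⁻¹) (substituting C and V),
      = kg⁻¹·m⁻²·s⁴·A².
  So F⁻¹ = kg·m²·s⁻⁴·A⁻².
  C = A·s = s·A (charge = current × time).
  So C² = s²·A².
  S = 1/Ω (conductance is reciprocal resistance),
      = kg⁻¹·m⁻²·s³·A².
  lx = lm/m² (illuminance = luminous flux per area),
      = m⁻²·cd.
  Combining: kg⁻¹·Ω⁻¹·Hz⁻¹·F⁻¹·C²·s·S·lx = kg⁻¹ · (kg⁻¹·m⁻²·s³·A²) · s · (kg·m²·s⁻⁴·A⁻²) · (s²·A²) · s · (kg⁻¹·m⁻²·s³·A²) · (m⁻²·cd) = kg⁻²·m⁻⁴·s⁶·A⁴·cd.
Both reduce to kg⁻²·m⁻⁴·s⁶·A⁴·cd.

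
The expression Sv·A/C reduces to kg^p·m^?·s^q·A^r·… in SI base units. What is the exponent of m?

C = A·s = s·A (charge = current × time).
So C⁻¹ = s⁻¹·A⁻¹.
Sv = J/kg (equivalent dose = energy per mass),
    = m²·s⁻².
Combining: C⁻¹·Sv·A = (s⁻¹·A⁻¹) · (m²·s⁻²) · A = m²·s⁻³.
The exponent of m is 2.

2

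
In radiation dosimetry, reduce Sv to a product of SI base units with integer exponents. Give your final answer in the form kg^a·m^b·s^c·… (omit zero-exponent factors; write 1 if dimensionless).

Sv = m²·s⁻².

m²·s⁻²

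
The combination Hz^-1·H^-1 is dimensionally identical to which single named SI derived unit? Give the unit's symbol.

S

Hz = s⁻¹.
So Hz⁻¹ = s.
H = kg·m²·s⁻²·A⁻².
So H⁻¹ = kg⁻¹·m⁻²·s²·A².
Combining: Hz⁻¹·H⁻¹ = s · (kg⁻¹·m⁻²·s²·A²) = kg⁻¹·m⁻²·s³·A².
kg⁻¹·m⁻²·s³·A² is the base-SI form of the siemens.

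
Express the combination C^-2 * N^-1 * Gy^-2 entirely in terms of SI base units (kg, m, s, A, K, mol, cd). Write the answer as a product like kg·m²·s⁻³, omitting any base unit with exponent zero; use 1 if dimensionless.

kg⁻¹·m⁻⁵·s⁴·A⁻²

C = s·A.
So C⁻² = s⁻²·A⁻².
N = kg·m·s⁻².
So N⁻¹ = kg⁻¹·m⁻¹·s².
Gy = m²·s⁻².
So Gy⁻² = m⁻⁴·s⁴.
Combining: C⁻²·N⁻¹·Gy⁻² = (s⁻²·A⁻²) · (kg⁻¹·m⁻¹·s²) · (m⁻⁴·s⁴) = kg⁻¹·m⁻⁵·s⁴·A⁻².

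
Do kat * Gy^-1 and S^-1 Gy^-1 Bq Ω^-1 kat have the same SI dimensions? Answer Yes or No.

Left side:
  kat = s⁻¹·mol.
  Gy = m²·s⁻².
  So Gy⁻¹ = m⁻²·s².
  Combining: kat·Gy⁻¹ = (s⁻¹·mol) · (m⁻²·s²) = m⁻²·s·mol.
Right side:
  S = kg⁻¹·m⁻²·s³·A².
  So S⁻¹ = kg·m²·s⁻³·A⁻².
  Gy = m²·s⁻².
  So Gy⁻¹ = m⁻²·s².
  Bq = s⁻¹.
  Ω = kg·m²·s⁻³·A⁻².
  So Ω⁻¹ = kg⁻¹·m⁻²·s³·A².
  kat = s⁻¹·mol.
  Combining: S⁻¹·Gy⁻¹·Bq·Ω⁻¹·kat = (kg·m²·s⁻³·A⁻²) · (m⁻²·s²) · s⁻¹ · (kg⁻¹·m⁻²·s³·A²) · (s⁻¹·mol) = m⁻²·mol.
Left is m⁻²·s·mol; right is m⁻²·mol — different.

No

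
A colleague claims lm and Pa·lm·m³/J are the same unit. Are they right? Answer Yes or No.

Yes

Left side:
  lm = cd.
Right side:
  Pa = kg·m⁻¹·s⁻².
  lm = cd.
  J = kg·m²·s⁻².
  So J⁻¹ = kg⁻¹·m⁻²·s².
  Combining: Pa·lm·m³·J⁻¹ = (kg·m⁻¹·s⁻²) · cd · m³ · (kg⁻¹·m⁻²·s²) = cd.
Both reduce to cd.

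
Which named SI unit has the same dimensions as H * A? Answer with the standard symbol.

Wb

H = Wb/A (inductance = flux per current),
    = kg·m²·s⁻²·A⁻².
Combining: H·A = (kg·m²·s⁻²·A⁻²) · A = kg·m²·s⁻²·A⁻¹.
kg·m²·s⁻²·A⁻¹ is the base-SI form of the weber.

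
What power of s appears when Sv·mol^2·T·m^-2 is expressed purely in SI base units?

Sv = J/kg (equivalent dose = energy per mass),
    = m²·s⁻².
T = Wb/m² (flux density = flux per area),
    = kg·s⁻²·A⁻¹.
Combining: Sv·mol²·T·m⁻² = (m²·s⁻²) · mol² · (kg·s⁻²·A⁻¹) · m⁻² = kg·s⁻⁴·A⁻¹·mol².
The exponent of s is -4.

-4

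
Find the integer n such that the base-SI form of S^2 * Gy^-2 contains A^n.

S = kg⁻¹·m⁻²·s³·A².
So S² = kg⁻²·m⁻⁴·s⁶·A⁴.
Gy = m²·s⁻².
So Gy⁻² = m⁻⁴·s⁴.
Combining: S²·Gy⁻² = (kg⁻²·m⁻⁴·s⁶·A⁴) · (m⁻⁴·s⁴) = kg⁻²·m⁻⁸·s¹⁰·A⁴.
The exponent of A is 4.

4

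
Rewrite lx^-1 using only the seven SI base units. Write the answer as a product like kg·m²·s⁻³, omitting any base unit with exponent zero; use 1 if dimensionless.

m²·cd⁻¹

lx = lm/m² (illuminance = luminous flux per area),
    = m⁻²·cd.
So lx⁻¹ = m²·cd⁻¹.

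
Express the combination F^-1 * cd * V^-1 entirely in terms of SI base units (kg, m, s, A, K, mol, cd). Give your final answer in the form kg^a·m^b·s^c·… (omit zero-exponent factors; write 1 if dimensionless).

F = C/V (capacitance = charge per voltage),
    = A·s/(kg·m²·s⁻³·A⁻¹) (substituting C and V),
    = kg⁻¹·m⁻²·s⁴·A².
So F⁻¹ = kg·m²·s⁻⁴·A⁻².
V = W/A (potential = power per current),
    = kg·m²·s⁻³·A⁻¹.
So V⁻¹ = kg⁻¹·m⁻²·s³·A.
Combining: F⁻¹·cd·V⁻¹ = (kg·m²·s⁻⁴·A⁻²) · cd · (kg⁻¹·m⁻²·s³·A) = s⁻¹·A⁻¹·cd.

s⁻¹·A⁻¹·cd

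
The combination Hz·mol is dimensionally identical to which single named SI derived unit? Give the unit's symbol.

Hz = 1/s = s⁻¹ (frequency is cycles per second).
Combining: Hz·mol = s⁻¹ · mol = s⁻¹·mol.
s⁻¹·mol is the base-SI form of the katal.

kat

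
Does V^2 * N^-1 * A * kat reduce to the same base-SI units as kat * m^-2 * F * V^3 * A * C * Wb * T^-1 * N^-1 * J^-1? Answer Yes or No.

No

Left side:
  V = kg·m²·s⁻³·A⁻¹.
  So V² = kg²·m⁴·s⁻⁶·A⁻².
  N = kg·m·s⁻².
  So N⁻¹ = kg⁻¹·m⁻¹·s².
  kat = s⁻¹·mol.
  Combining: V²·N⁻¹·A·kat = (kg²·m⁴·s⁻⁶·A⁻²) · (kg⁻¹·m⁻¹·s²) · A · (s⁻¹·mol) = kg·m³·s⁻⁵·A⁻¹·mol.
Right side:
  kat = s⁻¹·mol.
  F = kg⁻¹·m⁻²·s⁴·A².
  V = kg·m²·s⁻³·A⁻¹.
  So V³ = kg³·m⁶·s⁻⁹·A⁻³.
  C = s·A.
  Wb = kg·m²·s⁻²·A⁻¹.
  T = kg·s⁻²·A⁻¹.
  So T⁻¹ = kg⁻¹·s²·A.
  N = kg·m·s⁻².
  So N⁻¹ = kg⁻¹·m⁻¹·s².
  J = kg·m²·s⁻².
  So J⁻¹ = kg⁻¹·m⁻²·s².
  Combining: kat·m⁻²·F·V³·A·C·Wb·T⁻¹·N⁻¹·J⁻¹ = (s⁻¹·mol) · m⁻² · (kg⁻¹·m⁻²·s⁴·A²) · (kg³·m⁶·s⁻⁹·A⁻³) · A · (s·A) · (kg·m²·s⁻²·A⁻¹) · (kg⁻¹·s²·A) · (kg⁻¹·m⁻¹·s²) · (kg⁻¹·m⁻²·s²) = m·s⁻¹·A·mol.
Left is kg·m³·s⁻⁵·A⁻¹·mol; right is m·s⁻¹·A·mol — different.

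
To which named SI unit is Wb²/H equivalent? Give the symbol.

Wb = V·s (flux: a volt is a weber per second),
    = kg·m²·s⁻²·A⁻¹.
So Wb² = kg²·m⁴·s⁻⁴·A⁻².
H = Wb/A (inductance = flux per current),
    = kg·m²·s⁻²·A⁻².
So H⁻¹ = kg⁻¹·m⁻²·s²·A².
Combining: Wb²·H⁻¹ = (kg²·m⁴·s⁻⁴·A⁻²) · (kg⁻¹·m⁻²·s²·A²) = kg·m²·s⁻².
kg·m²·s⁻² is the base-SI form of the joule.

J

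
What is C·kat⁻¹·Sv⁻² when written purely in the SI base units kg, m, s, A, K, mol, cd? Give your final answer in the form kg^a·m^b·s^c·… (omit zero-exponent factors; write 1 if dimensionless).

m⁻⁴·s⁶·A·mol⁻¹

C = s·A.
kat = s⁻¹·mol.
So kat⁻¹ = s·mol⁻¹.
Sv = m²·s⁻².
So Sv⁻² = m⁻⁴·s⁴.
Combining: C·kat⁻¹·Sv⁻² = (s·A) · (s·mol⁻¹) · (m⁻⁴·s⁴) = m⁻⁴·s⁶·A·mol⁻¹.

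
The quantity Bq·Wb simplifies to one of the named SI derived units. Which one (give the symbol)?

V

Bq = 1/s = s⁻¹ (activity is decays per second).
Wb = V·s (flux: a volt is a weber per second),
    = kg·m²·s⁻²·A⁻¹.
Combining: Bq·Wb = s⁻¹ · (kg·m²·s⁻²·A⁻¹) = kg·m²·s⁻³·A⁻¹.
kg·m²·s⁻³·A⁻¹ is the base-SI form of the volt.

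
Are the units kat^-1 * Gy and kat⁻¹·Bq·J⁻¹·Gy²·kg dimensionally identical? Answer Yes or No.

No

Left side:
  kat = s⁻¹·mol.
  So kat⁻¹ = s·mol⁻¹.
  Gy = m²·s⁻².
  Combining: kat⁻¹·Gy = (s·mol⁻¹) · (m²·s⁻²) = m²·s⁻¹·mol⁻¹.
Right side:
  kat = mol/s = s⁻¹·mol (catalytic activity).
  So kat⁻¹ = s·mol⁻¹.
  Bq = 1/s = s⁻¹ (activity is decays per second).
  J = N·m (work = force × distance),
      = kg·m²·s⁻².
  So J⁻¹ = kg⁻¹·m⁻²·s².
  Gy = J/kg (absorbed dose = energy per mass),
      = m²·s⁻².
  So Gy² = m⁴·s⁻⁴.
  Combining: kat⁻¹·Bq·J⁻¹·Gy²·kg = (s·mol⁻¹) · s⁻¹ · (kg⁻¹·m⁻²·s²) · (m⁴·s⁻⁴) · kg = m²·s⁻²·mol⁻¹.
Left is m²·s⁻¹·mol⁻¹; right is m²·s⁻²·mol⁻¹ — different.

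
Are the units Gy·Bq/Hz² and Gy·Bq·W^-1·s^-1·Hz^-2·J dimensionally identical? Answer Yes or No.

Left side:
  Hz = 1/s = s⁻¹ (frequency is cycles per second).
  So Hz⁻² = s².
  Gy = J/kg (absorbed dose = energy per mass),
      = m²·s⁻².
  Bq = 1/s = s⁻¹ (activity is decays per second).
  Combining: Hz⁻²·Gy·Bq = s² · (m²·s⁻²) · s⁻¹ = m²·s⁻¹.
Right side:
  Gy = m²·s⁻².
  Bq = s⁻¹.
  W = kg·m²·s⁻³.
  So W⁻¹ = kg⁻¹·m⁻²·s³.
  Hz = s⁻¹.
  So Hz⁻² = s².
  J = kg·m²·s⁻².
  Combining: Gy·Bq·W⁻¹·s⁻¹·Hz⁻²·J = (m²·s⁻²) · s⁻¹ · (kg⁻¹·m⁻²·s³) · s⁻¹ · s² · (kg·m²·s⁻²) = m²·s⁻¹.
Both reduce to m²·s⁻¹.

Yes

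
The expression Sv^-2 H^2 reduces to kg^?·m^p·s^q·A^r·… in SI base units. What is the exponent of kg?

2

Sv = J/kg (equivalent dose = energy per mass),
    = m²·s⁻².
So Sv⁻² = m⁻⁴·s⁴.
H = Wb/A (inductance = flux per current),
    = kg·m²·s⁻²·A⁻².
So H² = kg²·m⁴·s⁻⁴·A⁻⁴.
Combining: Sv⁻²·H² = (m⁻⁴·s⁴) · (kg²·m⁴·s⁻⁴·A⁻⁴) = kg²·A⁻⁴.
The exponent of kg is 2.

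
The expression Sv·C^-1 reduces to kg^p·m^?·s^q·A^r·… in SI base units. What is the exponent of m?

Sv = J/kg (equivalent dose = energy per mass),
    = m²·s⁻².
C = A·s = s·A (charge = current × time).
So C⁻¹ = s⁻¹·A⁻¹.
Combining: Sv·C⁻¹ = (m²·s⁻²) · (s⁻¹·A⁻¹) = m²·s⁻³·A⁻¹.
The exponent of m is 2.

2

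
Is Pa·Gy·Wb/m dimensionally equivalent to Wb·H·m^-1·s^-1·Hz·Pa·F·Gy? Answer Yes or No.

Left side:
  Pa = kg·m⁻¹·s⁻².
  Gy = m²·s⁻².
  Wb = kg·m²·s⁻²·A⁻¹.
  Combining: Pa·Gy·m⁻¹·Wb = (kg·m⁻¹·s⁻²) · (m²·s⁻²) · m⁻¹ · (kg·m²·s⁻²·A⁻¹) = kg²·m²·s⁻⁶·A⁻¹.
Right side:
  Wb = V·s (flux: a volt is a weber per second),
      = kg·m²·s⁻²·A⁻¹.
  H = Wb/A (inductance = flux per current),
      = kg·m²·s⁻²·A⁻².
  Hz = 1/s = s⁻¹ (frequency is cycles per second).
  Pa = N/m² (pressure = force per area),
      = kg·m⁻¹·s⁻².
  F = C/V (capacitance = charge per voltage),
      = A·s/(kg·m²·s⁻³·A⁻¹) (substituting C and V),
      = kg⁻¹·m⁻²·s⁴·A².
  Gy = J/kg (absorbed dose = energy per mass),
      = m²·s⁻².
  Combining: Wb·H·m⁻¹·s⁻¹·Hz·Pa·F·Gy = (kg·m²·s⁻²·A⁻¹) · (kg·m²·s⁻²·A⁻²) · m⁻¹ · s⁻¹ · s⁻¹ · (kg·m⁻¹·s⁻²) · (kg⁻¹·m⁻²·s⁴·A²) · (m²·s⁻²) = kg²·m²·s⁻⁶·A⁻¹.
Both reduce to kg²·m²·s⁻⁶·A⁻¹.

Yes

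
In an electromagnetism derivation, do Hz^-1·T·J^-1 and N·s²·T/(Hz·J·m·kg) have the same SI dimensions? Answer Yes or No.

Yes

Left side:
  Hz = s⁻¹.
  So Hz⁻¹ = s.
  T = kg·s⁻²·A⁻¹.
  J = kg·m²·s⁻².
  So J⁻¹ = kg⁻¹·m⁻²·s².
  Combining: Hz⁻¹·T·J⁻¹ = s · (kg·s⁻²·A⁻¹) · (kg⁻¹·m⁻²·s²) = m⁻²·s·A⁻¹.
Right side:
  Hz = 1/s = s⁻¹ (frequency is cycles per second).
  So Hz⁻¹ = s.
  J = N·m (work = force × distance),
      = kg·m²·s⁻².
  So J⁻¹ = kg⁻¹·m⁻²·s².
  N = kg·m/s² = kg·m·s⁻² (force = mass × acceleration).
  T = Wb/m² (flux density = flux per area),
      = kg·s⁻²·A⁻¹.
  Combining: Hz⁻¹·J⁻¹·m⁻¹·N·kg⁻¹·s²·T = s · (kg⁻¹·m⁻²·s²) · m⁻¹ · (kg·m·s⁻²) · kg⁻¹ · s² · (kg·s⁻²·A⁻¹) = m⁻²·s·A⁻¹.
Both reduce to m⁻²·s·A⁻¹.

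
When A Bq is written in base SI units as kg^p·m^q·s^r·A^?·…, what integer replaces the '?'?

1

Bq = 1/s = s⁻¹ (activity is decays per second).
Combining: A·Bq = A · s⁻¹ = s⁻¹·A.
The exponent of A is 1.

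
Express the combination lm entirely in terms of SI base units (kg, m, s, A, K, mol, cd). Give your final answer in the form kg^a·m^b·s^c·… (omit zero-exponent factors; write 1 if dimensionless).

cd

lm = cd.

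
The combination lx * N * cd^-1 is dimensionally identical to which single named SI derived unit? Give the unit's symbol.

Pa

lx = lm/m² (illuminance = luminous flux per area),
    = m⁻²·cd.
N = kg·m/s² = kg·m·s⁻² (force = mass × acceleration).
Combining: lx·N·cd⁻¹ = (m⁻²·cd) · (kg·m·s⁻²) · cd⁻¹ = kg·m⁻¹·s⁻².
kg·m⁻¹·s⁻² is the base-SI form of the pascal.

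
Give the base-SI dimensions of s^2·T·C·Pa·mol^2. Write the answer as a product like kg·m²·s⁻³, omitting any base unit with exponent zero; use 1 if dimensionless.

kg²·m⁻¹·s⁻¹·mol²

T = Wb/m² (flux density = flux per area),
    = kg·s⁻²·A⁻¹.
C = A·s = s·A (charge = current × time).
Pa = N/m² (pressure = force per area),
    = kg·m⁻¹·s⁻².
Combining: s²·T·C·Pa·mol² = s² · (kg·s⁻²·A⁻¹) · (s·A) · (kg·m⁻¹·s⁻²) · mol² = kg²·m⁻¹·s⁻¹·mol².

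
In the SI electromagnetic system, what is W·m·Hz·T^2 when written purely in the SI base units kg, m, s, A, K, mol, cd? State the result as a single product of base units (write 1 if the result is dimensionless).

kg³·m³·s⁻⁸·A⁻²

W = J/s (power = energy per time),
    = kg·m²·s⁻³.
Hz = 1/s = s⁻¹ (frequency is cycles per second).
T = Wb/m² (flux density = flux per area),
    = kg·s⁻²·A⁻¹.
So T² = kg²·s⁻⁴·A⁻².
Combining: W·m·Hz·T² = (kg·m²·s⁻³) · m · s⁻¹ · (kg²·s⁻⁴·A⁻²) = kg³·m³·s⁻⁸·A⁻².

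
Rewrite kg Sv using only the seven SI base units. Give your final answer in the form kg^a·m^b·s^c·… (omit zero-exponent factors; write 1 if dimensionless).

kg·m²·s⁻²

Sv = J/kg (equivalent dose = energy per mass),
    = m²·s⁻².
Combining: kg·Sv = kg · (m²·s⁻²) = kg·m²·s⁻².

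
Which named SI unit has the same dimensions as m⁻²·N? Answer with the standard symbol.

N = kg·m/s² = kg·m·s⁻² (force = mass × acceleration).
Combining: m⁻²·N = m⁻² · (kg·m·s⁻²) = kg·m⁻¹·s⁻².
kg·m⁻¹·s⁻² is the base-SI form of the pascal.

Pa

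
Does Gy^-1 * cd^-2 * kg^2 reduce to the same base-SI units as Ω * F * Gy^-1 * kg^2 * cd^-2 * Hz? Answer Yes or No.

Left side:
  Gy = J/kg (absorbed dose = energy per mass),
      = m²·s⁻².
  So Gy⁻¹ = m⁻²·s².
  Combining: Gy⁻¹·cd⁻²·kg² = (m⁻²·s²) · cd⁻² · kg² = kg²·m⁻²·s²·cd⁻².
Right side:
  Ω = kg·m²·s⁻³·A⁻².
  F = kg⁻¹·m⁻²·s⁴·A².
  Gy = m²·s⁻².
  So Gy⁻¹ = m⁻²·s².
  Hz = s⁻¹.
  Combining: Ω·F·Gy⁻¹·kg²·cd⁻²·Hz = (kg·m²·s⁻³·A⁻²) · (kg⁻¹·m⁻²·s⁴·A²) · (m⁻²·s²) · kg² · cd⁻² · s⁻¹ = kg²·m⁻²·s²·cd⁻².
Both reduce to kg²·m⁻²·s²·cd⁻².

Yes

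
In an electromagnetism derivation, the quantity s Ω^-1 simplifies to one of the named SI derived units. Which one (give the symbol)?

F

Ω = kg·m²·s⁻³·A⁻².
So Ω⁻¹ = kg⁻¹·m⁻²·s³·A².
Combining: s·Ω⁻¹ = s · (kg⁻¹·m⁻²·s³·A²) = kg⁻¹·m⁻²·s⁴·A².
kg⁻¹·m⁻²·s⁴·A² is the base-SI form of the farad.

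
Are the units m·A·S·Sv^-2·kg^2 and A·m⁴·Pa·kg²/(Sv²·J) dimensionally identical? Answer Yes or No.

No

Left side:
  S = 1/Ω (conductance is reciprocal resistance),
      = kg⁻¹·m⁻²·s³·A².
  Sv = J/kg (equivalent dose = energy per mass),
      = m²·s⁻².
  So Sv⁻² = m⁻⁴·s⁴.
  Combining: m·A·S·Sv⁻²·kg² = m · A · (kg⁻¹·m⁻²·s³·A²) · (m⁻⁴·s⁴) · kg² = kg·m⁻⁵·s⁷·A³.
Right side:
  Sv = m²·s⁻².
  So Sv⁻² = m⁻⁴·s⁴.
  J = kg·m²·s⁻².
  So J⁻¹ = kg⁻¹·m⁻²·s².
  Pa = kg·m⁻¹·s⁻².
  Combining: A·Sv⁻²·J⁻¹·m⁴·Pa·kg² = A · (m⁻⁴·s⁴) · (kg⁻¹·m⁻²·s²) · m⁴ · (kg·m⁻¹·s⁻²) · kg² = kg²·m⁻³·s⁴·A.
Left is kg·m⁻⁵·s⁷·A³; right is kg²·m⁻³·s⁴·A — different.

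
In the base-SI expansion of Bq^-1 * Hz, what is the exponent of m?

Bq = 1/s = s⁻¹ (activity is decays per second).
So Bq⁻¹ = s.
Hz = 1/s = s⁻¹ (frequency is cycles per second).
Combining: Bq⁻¹·Hz = s · s⁻¹ = 1.
The exponent of m is 0.

0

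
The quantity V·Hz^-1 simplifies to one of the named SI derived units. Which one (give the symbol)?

Wb

V = kg·m²·s⁻³·A⁻¹.
Hz = s⁻¹.
So Hz⁻¹ = s.
Combining: V·Hz⁻¹ = (kg·m²·s⁻³·A⁻¹) · s = kg·m²·s⁻²·A⁻¹.
kg·m²·s⁻²·A⁻¹ is the base-SI form of the weber.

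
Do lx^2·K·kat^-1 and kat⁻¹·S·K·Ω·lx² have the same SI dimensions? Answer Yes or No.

Yes

Left side:
  lx = lm/m² (illuminance = luminous flux per area),
      = m⁻²·cd.
  So lx² = m⁻⁴·cd².
  kat = mol/s = s⁻¹·mol (catalytic activity).
  So kat⁻¹ = s·mol⁻¹.
  Combining: lx²·K·kat⁻¹ = (m⁻⁴·cd²) · K · (s·mol⁻¹) = m⁻⁴·s·K·mol⁻¹·cd².
Right side:
  kat = mol/s = s⁻¹·mol (catalytic activity).
  So kat⁻¹ = s·mol⁻¹.
  S = 1/Ω (conductance is reciprocal resistance),
      = kg⁻¹·m⁻²·s³·A².
  Ω = V/A (resistance = voltage per current),
      = kg·m²·s⁻³·A⁻².
  lx = lm/m² (illuminance = luminous flux per area),
      = m⁻²·cd.
  So lx² = m⁻⁴·cd².
  Combining: kat⁻¹·S·K·Ω·lx² = (s·mol⁻¹) · (kg⁻¹·m⁻²·s³·A²) · K · (kg·m²·s⁻³·A⁻²) · (m⁻⁴·cd²) = m⁻⁴·s·K·mol⁻¹·cd².
Both reduce to m⁻⁴·s·K·mol⁻¹·cd².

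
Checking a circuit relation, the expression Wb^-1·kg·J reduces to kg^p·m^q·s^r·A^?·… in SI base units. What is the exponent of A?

Wb = V·s (flux: a volt is a weber per second),
    = kg·m²·s⁻²·A⁻¹.
So Wb⁻¹ = kg⁻¹·m⁻²·s²·A.
J = N·m (work = force × distance),
    = kg·m²·s⁻².
Combining: Wb⁻¹·kg·J = (kg⁻¹·m⁻²·s²·A) · kg · (kg·m²·s⁻²) = kg·A.
The exponent of A is 1.

1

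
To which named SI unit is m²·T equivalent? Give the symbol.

T = Wb/m² (flux density = flux per area),
    = kg·s⁻²·A⁻¹.
Combining: m²·T = m² · (kg·s⁻²·A⁻¹) = kg·m²·s⁻²·A⁻¹.
kg·m²·s⁻²·A⁻¹ is the base-SI form of the weber.

Wb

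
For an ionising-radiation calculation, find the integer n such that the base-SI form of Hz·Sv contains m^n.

2

Hz = s⁻¹.
Sv = m²·s⁻².
Combining: Hz·Sv = s⁻¹ · (m²·s⁻²) = m²·s⁻³.
The exponent of m is 2.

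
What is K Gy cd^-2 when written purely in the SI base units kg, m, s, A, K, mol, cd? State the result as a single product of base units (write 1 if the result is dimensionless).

Gy = J/kg (absorbed dose = energy per mass),
    = m²·s⁻².
Combining: K·Gy·cd⁻² = K · (m²·s⁻²) · cd⁻² = m²·s⁻²·K·cd⁻².

m²·s⁻²·K·cd⁻²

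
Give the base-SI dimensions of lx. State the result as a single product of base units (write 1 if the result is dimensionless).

m⁻²·cd

lx = m⁻²·cd.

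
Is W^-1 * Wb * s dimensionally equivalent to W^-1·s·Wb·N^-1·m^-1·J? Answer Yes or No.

Left side:
  W = J/s (power = energy per time),
      = kg·m²·s⁻³.
  So W⁻¹ = kg⁻¹·m⁻²·s³.
  Wb = V·s (flux: a volt is a weber per second),
      = kg·m²·s⁻²·A⁻¹.
  Combining: W⁻¹·Wb·s = (kg⁻¹·m⁻²·s³) · (kg·m²·s⁻²·A⁻¹) · s = s²·A⁻¹.
Right side:
  W = J/s (power = energy per time),
      = kg·m²·s⁻³.
  So W⁻¹ = kg⁻¹·m⁻²·s³.
  Wb = V·s (flux: a volt is a weber per second),
      = kg·m²·s⁻²·A⁻¹.
  N = kg·m/s² = kg·m·s⁻² (force = mass × acceleration).
  So N⁻¹ = kg⁻¹·m⁻¹·s².
  J = N·m (work = force × distance),
      = kg·m²·s⁻².
  Combining: W⁻¹·s·Wb·N⁻¹·m⁻¹·J = (kg⁻¹·m⁻²·s³) · s · (kg·m²·s⁻²·A⁻¹) · (kg⁻¹·m⁻¹·s²) · m⁻¹ · (kg·m²·s⁻²) = s²·A⁻¹.
Both reduce to s²·A⁻¹.

Yes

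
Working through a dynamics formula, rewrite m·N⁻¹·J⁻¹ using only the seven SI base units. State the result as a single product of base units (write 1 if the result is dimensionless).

N = kg·m/s² = kg·m·s⁻² (force = mass × acceleration).
So N⁻¹ = kg⁻¹·m⁻¹·s².
J = N·m (work = force × distance),
    = kg·m²·s⁻².
So J⁻¹ = kg⁻¹·m⁻²·s².
Combining: m·N⁻¹·J⁻¹ = m · (kg⁻¹·m⁻¹·s²) · (kg⁻¹·m⁻²·s²) = kg⁻²·m⁻²·s⁴.

kg⁻²·m⁻²·s⁴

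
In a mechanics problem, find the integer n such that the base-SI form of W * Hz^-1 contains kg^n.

1

W = J/s (power = energy per time),
    = kg·m²·s⁻³.
Hz = 1/s = s⁻¹ (frequency is cycles per second).
So Hz⁻¹ = s.
Combining: W·Hz⁻¹ = (kg·m²·s⁻³) · s = kg·m²·s⁻².
The exponent of kg is 1.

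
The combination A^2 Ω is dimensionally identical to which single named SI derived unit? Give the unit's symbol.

W

Ω = kg·m²·s⁻³·A⁻².
Combining: A²·Ω = A² · (kg·m²·s⁻³·A⁻²) = kg·m²·s⁻³.
kg·m²·s⁻³ is the base-SI form of the watt.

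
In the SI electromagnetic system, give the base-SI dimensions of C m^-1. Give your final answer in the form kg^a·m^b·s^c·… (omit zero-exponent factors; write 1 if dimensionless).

m⁻¹·s·A

C = s·A.
Combining: C·m⁻¹ = (s·A) · m⁻¹ = m⁻¹·s·A.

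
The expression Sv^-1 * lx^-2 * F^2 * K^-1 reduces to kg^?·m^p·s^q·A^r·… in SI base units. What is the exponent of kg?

Sv = m²·s⁻².
So Sv⁻¹ = m⁻²·s².
lx = m⁻²·cd.
So lx⁻² = m⁴·cd⁻².
F = kg⁻¹·m⁻²·s⁴·A².
So F² = kg⁻²·m⁻⁴·s⁸·A⁴.
Combining: Sv⁻¹·lx⁻²·F²·K⁻¹ = (m⁻²·s²) · (m⁴·cd⁻²) · (kg⁻²·m⁻⁴·s⁸·A⁴) · K⁻¹ = kg⁻²·m⁻²·s¹⁰·A⁴·K⁻¹·cd⁻².
The exponent of kg is -2.

-2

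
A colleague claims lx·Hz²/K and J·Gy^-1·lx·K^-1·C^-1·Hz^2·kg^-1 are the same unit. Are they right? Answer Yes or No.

No

Left side:
  lx = lm/m² (illuminance = luminous flux per area),
      = m⁻²·cd.
  Hz = 1/s = s⁻¹ (frequency is cycles per second).
  So Hz² = s⁻².
  Combining: lx·K⁻¹·Hz² = (m⁻²·cd) · K⁻¹ · s⁻² = m⁻²·s⁻²·K⁻¹·cd.
Right side:
  J = N·m (work = force × distance),
      = kg·m²·s⁻².
  Gy = J/kg (absorbed dose = energy per mass),
      = m²·s⁻².
  So Gy⁻¹ = m⁻²·s².
  lx = lm/m² (illuminance = luminous flux per area),
      = m⁻²·cd.
  C = A·s = s·A (charge = current × time).
  So C⁻¹ = s⁻¹·A⁻¹.
  Hz = 1/s = s⁻¹ (frequency is cycles per second).
  So Hz² = s⁻².
  Combining: J·Gy⁻¹·lx·K⁻¹·C⁻¹·Hz²·kg⁻¹ = (kg·m²·s⁻²) · (m⁻²·s²) · (m⁻²·cd) · K⁻¹ · (s⁻¹·A⁻¹) · s⁻² · kg⁻¹ = m⁻²·s⁻³·A⁻¹·K⁻¹·cd.
Left is m⁻²·s⁻²·K⁻¹·cd; right is m⁻²·s⁻³·A⁻¹·K⁻¹·cd — different.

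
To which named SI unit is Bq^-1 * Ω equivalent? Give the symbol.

Bq = 1/s = s⁻¹ (activity is decays per second).
So Bq⁻¹ = s.
Ω = V/A (resistance = voltage per current),
    = kg·m²·s⁻³·A⁻².
Combining: Bq⁻¹·Ω = s · (kg·m²·s⁻³·A⁻²) = kg·m²·s⁻²·A⁻².
kg·m²·s⁻²·A⁻² is the base-SI form of the henry.

H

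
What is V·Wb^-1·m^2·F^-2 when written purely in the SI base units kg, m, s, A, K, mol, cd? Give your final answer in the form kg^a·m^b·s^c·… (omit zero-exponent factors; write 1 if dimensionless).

kg²·m⁶·s⁻⁹·A⁻⁴

V = W/A (potential = power per current),
    = kg·m²·s⁻³·A⁻¹.
Wb = V·s (flux: a volt is a weber per second),
    = kg·m²·s⁻²·A⁻¹.
So Wb⁻¹ = kg⁻¹·m⁻²·s²·A.
F = C/V (capacitance = charge per voltage),
    = A·s/(kg·m²·s⁻³·A⁻¹) (substituting C and V),
    = kg⁻¹·m⁻²·s⁴·A².
So F⁻² = kg²·m⁴·s⁻⁸·A⁻⁴.
Combining: V·Wb⁻¹·m²·F⁻² = (kg·m²·s⁻³·A⁻¹) · (kg⁻¹·m⁻²·s²·A) · m² · (kg²·m⁴·s⁻⁸·A⁻⁴) = kg²·m⁶·s⁻⁹·A⁻⁴.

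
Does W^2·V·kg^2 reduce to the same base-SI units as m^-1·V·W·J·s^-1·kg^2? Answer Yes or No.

No

Left side:
  W = kg·m²·s⁻³.
  So W² = kg²·m⁴·s⁻⁶.
  V = kg·m²·s⁻³·A⁻¹.
  Combining: W²·V·kg² = (kg²·m⁴·s⁻⁶) · (kg·m²·s⁻³·A⁻¹) · kg² = kg⁵·m⁶·s⁻⁹·A⁻¹.
Right side:
  V = W/A (potential = power per current),
      = kg·m²·s⁻³·A⁻¹.
  W = J/s (power = energy per time),
      = kg·m²·s⁻³.
  J = N·m (work = force × distance),
      = kg·m²·s⁻².
  Combining: m⁻¹·V·W·J·s⁻¹·kg² = m⁻¹ · (kg·m²·s⁻³·A⁻¹) · (kg·m²·s⁻³) · (kg·m²·s⁻²) · s⁻¹ · kg² = kg⁵·m⁵·s⁻⁹·A⁻¹.
Left is kg⁵·m⁶·s⁻⁹·A⁻¹; right is kg⁵·m⁵·s⁻⁹·A⁻¹ — different.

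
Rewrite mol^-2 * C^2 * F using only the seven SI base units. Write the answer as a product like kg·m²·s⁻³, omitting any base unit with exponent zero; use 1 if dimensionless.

kg⁻¹·m⁻²·s⁶·A⁴·mol⁻²

C = s·A.
So C² = s²·A².
F = kg⁻¹·m⁻²·s⁴·A².
Combining: mol⁻²·C²·F = mol⁻² · (s²·A²) · (kg⁻¹·m⁻²·s⁴·A²) = kg⁻¹·m⁻²·s⁶·A⁴·mol⁻².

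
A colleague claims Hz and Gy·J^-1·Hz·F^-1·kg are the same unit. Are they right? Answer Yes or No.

No

Left side:
  Hz = 1/s = s⁻¹ (frequency is cycles per second).
Right side:
  Gy = m²·s⁻².
  J = kg·m²·s⁻².
  So J⁻¹ = kg⁻¹·m⁻²·s².
  Hz = s⁻¹.
  F = kg⁻¹·m⁻²·s⁴·A².
  So F⁻¹ = kg·m²·s⁻⁴·A⁻².
  Combining: Gy·J⁻¹·Hz·F⁻¹·kg = (m²·s⁻²) · (kg⁻¹·m⁻²·s²) · s⁻¹ · (kg·m²·s⁻⁴·A⁻²) · kg = kg·m²·s⁻⁵·A⁻².
Left is s⁻¹; right is kg·m²·s⁻⁵·A⁻² — different.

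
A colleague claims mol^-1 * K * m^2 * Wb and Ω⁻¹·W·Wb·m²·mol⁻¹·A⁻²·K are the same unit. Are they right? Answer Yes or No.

Yes

Left side:
  Wb = V·s (flux: a volt is a weber per second),
      = kg·m²·s⁻²·A⁻¹.
  Combining: mol⁻¹·K·m²·Wb = mol⁻¹ · K · m² · (kg·m²·s⁻²·A⁻¹) = kg·m⁴·s⁻²·A⁻¹·K·mol⁻¹.
Right side:
  Ω = V/A (resistance = voltage per current),
      = kg·m²·s⁻³·A⁻².
  So Ω⁻¹ = kg⁻¹·m⁻²·s³·A².
  W = J/s (power = energy per time),
      = kg·m²·s⁻³.
  Wb = V·s (flux: a volt is a weber per second),
      = kg·m²·s⁻²·A⁻¹.
  Combining: Ω⁻¹·W·Wb·m²·mol⁻¹·A⁻²·K = (kg⁻¹·m⁻²·s³·A²) · (kg·m²·s⁻³) · (kg·m²·s⁻²·A⁻¹) · m² · mol⁻¹ · A⁻² · K = kg·m⁴·s⁻²·A⁻¹·K·mol⁻¹.
Both reduce to kg·m⁴·s⁻²·A⁻¹·K·mol⁻¹.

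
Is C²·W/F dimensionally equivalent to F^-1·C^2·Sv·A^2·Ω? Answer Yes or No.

No

Left side:
  C = A·s = s·A (charge = current × time).
  So C² = s²·A².
  F = C/V (capacitance = charge per voltage),
      = A·s/(kg·m²·s⁻³·A⁻¹) (substituting C and V),
      = kg⁻¹·m⁻²·s⁴·A².
  So F⁻¹ = kg·m²·s⁻⁴·A⁻².
  W = J/s (power = energy per time),
      = kg·m²·s⁻³.
  Combining: C²·F⁻¹·W = (s²·A²) · (kg·m²·s⁻⁴·A⁻²) · (kg·m²·s⁻³) = kg²·m⁴·s⁻⁵.
Right side:
  F = C/V (capacitance = charge per voltage),
      = A·s/(kg·m²·s⁻³·A⁻¹) (substituting C and V),
      = kg⁻¹·m⁻²·s⁴·A².
  So F⁻¹ = kg·m²·s⁻⁴·A⁻².
  C = A·s = s·A (charge = current × time).
  So C² = s²·A².
  Sv = J/kg (equivalent dose = energy per mass),
      = m²·s⁻².
  Ω = V/A (resistance = voltage per current),
      = kg·m²·s⁻³·A⁻².
  Combining: F⁻¹·C²·Sv·A²·Ω = (kg·m²·s⁻⁴·A⁻²) · (s²·A²) · (m²·s⁻²) · A² · (kg·m²·s⁻³·A⁻²) = kg²·m⁶·s⁻⁷.
Left is kg²·m⁴·s⁻⁵; right is kg²·m⁶·s⁻⁷ — different.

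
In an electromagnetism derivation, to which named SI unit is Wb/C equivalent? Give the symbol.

C = A·s = s·A (charge = current × time).
So C⁻¹ = s⁻¹·A⁻¹.
Wb = V·s (flux: a volt is a weber per second),
    = kg·m²·s⁻²·A⁻¹.
Combining: C⁻¹·Wb = (s⁻¹·A⁻¹) · (kg·m²·s⁻²·A⁻¹) = kg·m²·s⁻³·A⁻².
kg·m²·s⁻³·A⁻² is the base-SI form of the ohm.

Ω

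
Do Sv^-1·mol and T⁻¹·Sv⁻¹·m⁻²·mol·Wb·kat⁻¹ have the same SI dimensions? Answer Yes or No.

Left side:
  Sv = J/kg (equivalent dose = energy per mass),
      = m²·s⁻².
  So Sv⁻¹ = m⁻²·s².
  Combining: Sv⁻¹·mol = (m⁻²·s²) · mol = m⁻²·s²·mol.
Right side:
  T = Wb/m² (flux density = flux per area),
      = kg·s⁻²·A⁻¹.
  So T⁻¹ = kg⁻¹·s²·A.
  Sv = J/kg (equivalent dose = energy per mass),
      = m²·s⁻².
  So Sv⁻¹ = m⁻²·s².
  Wb = V·s (flux: a volt is a weber per second),
      = kg·m²·s⁻²·A⁻¹.
  kat = mol/s = s⁻¹·mol (catalytic activity).
  So kat⁻¹ = s·mol⁻¹.
  Combining: T⁻¹·Sv⁻¹·m⁻²·mol·Wb·kat⁻¹ = (kg⁻¹·s²·A) · (m⁻²·s²) · m⁻² · mol · (kg·m²·s⁻²·A⁻¹) · (s·mol⁻¹) = m⁻²·s³.
Left is m⁻²·s²·mol; right is m⁻²·s³ — different.

No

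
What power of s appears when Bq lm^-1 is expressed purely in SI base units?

-1

Bq = s⁻¹.
lm = cd.
So lm⁻¹ = cd⁻¹.
Combining: Bq·lm⁻¹ = s⁻¹ · cd⁻¹ = s⁻¹·cd⁻¹.
The exponent of s is -1.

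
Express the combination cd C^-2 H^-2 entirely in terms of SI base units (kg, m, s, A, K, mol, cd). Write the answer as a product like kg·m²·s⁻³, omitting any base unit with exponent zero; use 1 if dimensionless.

C = A·s = s·A (charge = current × time).
So C⁻² = s⁻²·A⁻².
H = Wb/A (inductance = flux per current),
    = kg·m²·s⁻²·A⁻².
So H⁻² = kg⁻²·m⁻⁴·s⁴·A⁴.
Combining: cd·C⁻²·H⁻² = cd · (s⁻²·A⁻²) · (kg⁻²·m⁻⁴·s⁴·A⁴) = kg⁻²·m⁻⁴·s²·A²·cd.

kg⁻²·m⁻⁴·s²·A²·cd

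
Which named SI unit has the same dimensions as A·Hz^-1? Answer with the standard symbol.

Hz = 1/s = s⁻¹ (frequency is cycles per second).
So Hz⁻¹ = s.
Combining: A·Hz⁻¹ = A · s = s·A.
s·A is the base-SI form of the coulomb.

C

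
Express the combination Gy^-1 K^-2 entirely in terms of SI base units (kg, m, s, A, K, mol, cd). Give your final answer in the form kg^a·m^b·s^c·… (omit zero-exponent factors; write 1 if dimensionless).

Gy = m²·s⁻².
So Gy⁻¹ = m⁻²·s².
Combining: Gy⁻¹·K⁻² = (m⁻²·s²) · K⁻² = m⁻²·s²·K⁻².

m⁻²·s²·K⁻²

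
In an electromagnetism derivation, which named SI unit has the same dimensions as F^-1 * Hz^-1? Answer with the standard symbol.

Ω

F = C/V (capacitance = charge per voltage),
    = A·s/(kg·m²·s⁻³·A⁻¹) (substituting C and V),
    = kg⁻¹·m⁻²·s⁴·A².
So F⁻¹ = kg·m²·s⁻⁴·A⁻².
Hz = 1/s = s⁻¹ (frequency is cycles per second).
So Hz⁻¹ = s.
Combining: F⁻¹·Hz⁻¹ = (kg·m²·s⁻⁴·A⁻²) · s = kg·m²·s⁻³·A⁻².
kg·m²·s⁻³·A⁻² is the base-SI form of the ohm.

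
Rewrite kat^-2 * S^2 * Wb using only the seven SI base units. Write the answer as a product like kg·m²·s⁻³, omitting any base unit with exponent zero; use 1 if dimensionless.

kat = mol/s = s⁻¹·mol (catalytic activity).
So kat⁻² = s²·mol⁻².
S = 1/Ω (conductance is reciprocal resistance),
    = kg⁻¹·m⁻²·s³·A².
So S² = kg⁻²·m⁻⁴·s⁶·A⁴.
Wb = V·s (flux: a volt is a weber per second),
    = kg·m²·s⁻²·A⁻¹.
Combining: kat⁻²·S²·Wb = (s²·mol⁻²) · (kg⁻²·m⁻⁴·s⁶·A⁴) · (kg·m²·s⁻²·A⁻¹) = kg⁻¹·m⁻²·s⁶·A³·mol⁻².

kg⁻¹·m⁻²·s⁶·A³·mol⁻²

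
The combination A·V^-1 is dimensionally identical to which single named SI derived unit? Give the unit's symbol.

S

V = W/A (potential = power per current),
    = kg·m²·s⁻³·A⁻¹.
So V⁻¹ = kg⁻¹·m⁻²·s³·A.
Combining: A·V⁻¹ = A · (kg⁻¹·m⁻²·s³·A) = kg⁻¹·m⁻²·s³·A².
kg⁻¹·m⁻²·s³·A² is the base-SI form of the siemens.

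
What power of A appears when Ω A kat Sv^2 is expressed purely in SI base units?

-1

Ω = kg·m²·s⁻³·A⁻².
kat = s⁻¹·mol.
Sv = m²·s⁻².
So Sv² = m⁴·s⁻⁴.
Combining: Ω·A·kat·Sv² = (kg·m²·s⁻³·A⁻²) · A · (s⁻¹·mol) · (m⁴·s⁻⁴) = kg·m⁶·s⁻⁸·A⁻¹·mol.
The exponent of A is -1.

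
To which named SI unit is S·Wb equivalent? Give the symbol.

C

S = 1/Ω (conductance is reciprocal resistance),
    = kg⁻¹·m⁻²·s³·A².
Wb = V·s (flux: a volt is a weber per second),
    = kg·m²·s⁻²·A⁻¹.
Combining: S·Wb = (kg⁻¹·m⁻²·s³·A²) · (kg·m²·s⁻²·A⁻¹) = s·A.
s·A is the base-SI form of the coulomb.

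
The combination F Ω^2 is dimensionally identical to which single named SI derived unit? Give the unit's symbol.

F = kg⁻¹·m⁻²·s⁴·A².
Ω = kg·m²·s⁻³·A⁻².
So Ω² = kg²·m⁴·s⁻⁶·A⁻⁴.
Combining: F·Ω² = (kg⁻¹·m⁻²·s⁴·A²) · (kg²·m⁴·s⁻⁶·A⁻⁴) = kg·m²·s⁻²·A⁻².
kg·m²·s⁻²·A⁻² is the base-SI form of the henry.

H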